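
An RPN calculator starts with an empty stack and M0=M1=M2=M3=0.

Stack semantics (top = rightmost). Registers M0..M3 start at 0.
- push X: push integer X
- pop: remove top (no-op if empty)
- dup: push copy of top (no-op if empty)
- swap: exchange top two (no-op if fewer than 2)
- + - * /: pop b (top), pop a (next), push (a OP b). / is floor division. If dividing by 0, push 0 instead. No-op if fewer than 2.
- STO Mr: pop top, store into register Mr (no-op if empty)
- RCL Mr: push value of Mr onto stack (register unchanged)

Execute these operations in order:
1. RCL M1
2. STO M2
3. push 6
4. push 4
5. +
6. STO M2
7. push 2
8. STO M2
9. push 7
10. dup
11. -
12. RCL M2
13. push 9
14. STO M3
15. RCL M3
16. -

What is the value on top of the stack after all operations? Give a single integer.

Answer: -7

Derivation:
After op 1 (RCL M1): stack=[0] mem=[0,0,0,0]
After op 2 (STO M2): stack=[empty] mem=[0,0,0,0]
After op 3 (push 6): stack=[6] mem=[0,0,0,0]
After op 4 (push 4): stack=[6,4] mem=[0,0,0,0]
After op 5 (+): stack=[10] mem=[0,0,0,0]
After op 6 (STO M2): stack=[empty] mem=[0,0,10,0]
After op 7 (push 2): stack=[2] mem=[0,0,10,0]
After op 8 (STO M2): stack=[empty] mem=[0,0,2,0]
After op 9 (push 7): stack=[7] mem=[0,0,2,0]
After op 10 (dup): stack=[7,7] mem=[0,0,2,0]
After op 11 (-): stack=[0] mem=[0,0,2,0]
After op 12 (RCL M2): stack=[0,2] mem=[0,0,2,0]
After op 13 (push 9): stack=[0,2,9] mem=[0,0,2,0]
After op 14 (STO M3): stack=[0,2] mem=[0,0,2,9]
After op 15 (RCL M3): stack=[0,2,9] mem=[0,0,2,9]
After op 16 (-): stack=[0,-7] mem=[0,0,2,9]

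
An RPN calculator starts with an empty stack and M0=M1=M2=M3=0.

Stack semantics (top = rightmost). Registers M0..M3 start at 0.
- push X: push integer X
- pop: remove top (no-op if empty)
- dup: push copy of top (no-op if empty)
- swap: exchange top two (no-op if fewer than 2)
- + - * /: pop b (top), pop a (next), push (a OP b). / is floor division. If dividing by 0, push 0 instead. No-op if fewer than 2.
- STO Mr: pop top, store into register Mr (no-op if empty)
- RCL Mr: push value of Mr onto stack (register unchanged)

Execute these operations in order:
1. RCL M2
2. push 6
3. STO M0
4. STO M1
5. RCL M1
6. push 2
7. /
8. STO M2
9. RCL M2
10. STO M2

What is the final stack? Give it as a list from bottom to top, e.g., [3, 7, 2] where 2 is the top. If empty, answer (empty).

After op 1 (RCL M2): stack=[0] mem=[0,0,0,0]
After op 2 (push 6): stack=[0,6] mem=[0,0,0,0]
After op 3 (STO M0): stack=[0] mem=[6,0,0,0]
After op 4 (STO M1): stack=[empty] mem=[6,0,0,0]
After op 5 (RCL M1): stack=[0] mem=[6,0,0,0]
After op 6 (push 2): stack=[0,2] mem=[6,0,0,0]
After op 7 (/): stack=[0] mem=[6,0,0,0]
After op 8 (STO M2): stack=[empty] mem=[6,0,0,0]
After op 9 (RCL M2): stack=[0] mem=[6,0,0,0]
After op 10 (STO M2): stack=[empty] mem=[6,0,0,0]

Answer: (empty)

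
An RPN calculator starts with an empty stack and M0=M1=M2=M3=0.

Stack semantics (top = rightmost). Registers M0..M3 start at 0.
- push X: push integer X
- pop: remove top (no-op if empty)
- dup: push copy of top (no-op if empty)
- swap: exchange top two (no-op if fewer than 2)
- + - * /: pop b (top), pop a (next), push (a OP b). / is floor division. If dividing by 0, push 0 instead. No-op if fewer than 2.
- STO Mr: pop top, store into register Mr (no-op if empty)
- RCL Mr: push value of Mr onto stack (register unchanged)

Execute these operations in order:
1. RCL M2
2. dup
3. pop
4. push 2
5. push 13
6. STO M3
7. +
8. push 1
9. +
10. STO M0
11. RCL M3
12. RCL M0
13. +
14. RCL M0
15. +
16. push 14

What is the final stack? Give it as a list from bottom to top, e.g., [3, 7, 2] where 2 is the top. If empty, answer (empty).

Answer: [19, 14]

Derivation:
After op 1 (RCL M2): stack=[0] mem=[0,0,0,0]
After op 2 (dup): stack=[0,0] mem=[0,0,0,0]
After op 3 (pop): stack=[0] mem=[0,0,0,0]
After op 4 (push 2): stack=[0,2] mem=[0,0,0,0]
After op 5 (push 13): stack=[0,2,13] mem=[0,0,0,0]
After op 6 (STO M3): stack=[0,2] mem=[0,0,0,13]
After op 7 (+): stack=[2] mem=[0,0,0,13]
After op 8 (push 1): stack=[2,1] mem=[0,0,0,13]
After op 9 (+): stack=[3] mem=[0,0,0,13]
After op 10 (STO M0): stack=[empty] mem=[3,0,0,13]
After op 11 (RCL M3): stack=[13] mem=[3,0,0,13]
After op 12 (RCL M0): stack=[13,3] mem=[3,0,0,13]
After op 13 (+): stack=[16] mem=[3,0,0,13]
After op 14 (RCL M0): stack=[16,3] mem=[3,0,0,13]
After op 15 (+): stack=[19] mem=[3,0,0,13]
After op 16 (push 14): stack=[19,14] mem=[3,0,0,13]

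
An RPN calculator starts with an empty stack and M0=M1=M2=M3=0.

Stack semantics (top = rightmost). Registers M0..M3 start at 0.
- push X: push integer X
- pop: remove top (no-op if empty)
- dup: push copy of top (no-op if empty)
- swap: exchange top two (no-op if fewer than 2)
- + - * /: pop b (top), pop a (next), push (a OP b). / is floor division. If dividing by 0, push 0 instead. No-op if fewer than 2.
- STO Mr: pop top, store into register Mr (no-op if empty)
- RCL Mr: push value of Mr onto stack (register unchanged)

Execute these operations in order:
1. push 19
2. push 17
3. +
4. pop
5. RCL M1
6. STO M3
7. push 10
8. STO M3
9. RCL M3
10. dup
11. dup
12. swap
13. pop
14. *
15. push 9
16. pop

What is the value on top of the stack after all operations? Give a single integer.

Answer: 100

Derivation:
After op 1 (push 19): stack=[19] mem=[0,0,0,0]
After op 2 (push 17): stack=[19,17] mem=[0,0,0,0]
After op 3 (+): stack=[36] mem=[0,0,0,0]
After op 4 (pop): stack=[empty] mem=[0,0,0,0]
After op 5 (RCL M1): stack=[0] mem=[0,0,0,0]
After op 6 (STO M3): stack=[empty] mem=[0,0,0,0]
After op 7 (push 10): stack=[10] mem=[0,0,0,0]
After op 8 (STO M3): stack=[empty] mem=[0,0,0,10]
After op 9 (RCL M3): stack=[10] mem=[0,0,0,10]
After op 10 (dup): stack=[10,10] mem=[0,0,0,10]
After op 11 (dup): stack=[10,10,10] mem=[0,0,0,10]
After op 12 (swap): stack=[10,10,10] mem=[0,0,0,10]
After op 13 (pop): stack=[10,10] mem=[0,0,0,10]
After op 14 (*): stack=[100] mem=[0,0,0,10]
After op 15 (push 9): stack=[100,9] mem=[0,0,0,10]
After op 16 (pop): stack=[100] mem=[0,0,0,10]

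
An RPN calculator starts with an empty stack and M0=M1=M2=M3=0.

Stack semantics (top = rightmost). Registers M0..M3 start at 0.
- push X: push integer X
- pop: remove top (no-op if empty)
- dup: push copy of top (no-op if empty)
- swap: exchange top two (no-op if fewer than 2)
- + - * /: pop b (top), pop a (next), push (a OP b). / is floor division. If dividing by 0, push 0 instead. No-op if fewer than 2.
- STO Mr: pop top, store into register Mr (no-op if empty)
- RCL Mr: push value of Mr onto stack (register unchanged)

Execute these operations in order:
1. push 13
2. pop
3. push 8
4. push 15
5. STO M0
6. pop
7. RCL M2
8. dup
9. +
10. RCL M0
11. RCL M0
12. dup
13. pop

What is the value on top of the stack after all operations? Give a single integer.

Answer: 15

Derivation:
After op 1 (push 13): stack=[13] mem=[0,0,0,0]
After op 2 (pop): stack=[empty] mem=[0,0,0,0]
After op 3 (push 8): stack=[8] mem=[0,0,0,0]
After op 4 (push 15): stack=[8,15] mem=[0,0,0,0]
After op 5 (STO M0): stack=[8] mem=[15,0,0,0]
After op 6 (pop): stack=[empty] mem=[15,0,0,0]
After op 7 (RCL M2): stack=[0] mem=[15,0,0,0]
After op 8 (dup): stack=[0,0] mem=[15,0,0,0]
After op 9 (+): stack=[0] mem=[15,0,0,0]
After op 10 (RCL M0): stack=[0,15] mem=[15,0,0,0]
After op 11 (RCL M0): stack=[0,15,15] mem=[15,0,0,0]
After op 12 (dup): stack=[0,15,15,15] mem=[15,0,0,0]
After op 13 (pop): stack=[0,15,15] mem=[15,0,0,0]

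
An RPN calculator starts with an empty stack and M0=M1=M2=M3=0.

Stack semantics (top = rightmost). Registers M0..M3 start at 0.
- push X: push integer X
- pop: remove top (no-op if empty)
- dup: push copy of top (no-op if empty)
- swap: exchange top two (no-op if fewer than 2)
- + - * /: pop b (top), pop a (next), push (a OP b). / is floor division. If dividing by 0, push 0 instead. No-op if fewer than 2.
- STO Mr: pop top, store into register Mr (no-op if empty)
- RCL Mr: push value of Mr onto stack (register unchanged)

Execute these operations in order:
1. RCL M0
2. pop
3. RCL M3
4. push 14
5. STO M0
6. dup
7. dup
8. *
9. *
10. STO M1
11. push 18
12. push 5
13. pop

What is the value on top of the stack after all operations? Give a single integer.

Answer: 18

Derivation:
After op 1 (RCL M0): stack=[0] mem=[0,0,0,0]
After op 2 (pop): stack=[empty] mem=[0,0,0,0]
After op 3 (RCL M3): stack=[0] mem=[0,0,0,0]
After op 4 (push 14): stack=[0,14] mem=[0,0,0,0]
After op 5 (STO M0): stack=[0] mem=[14,0,0,0]
After op 6 (dup): stack=[0,0] mem=[14,0,0,0]
After op 7 (dup): stack=[0,0,0] mem=[14,0,0,0]
After op 8 (*): stack=[0,0] mem=[14,0,0,0]
After op 9 (*): stack=[0] mem=[14,0,0,0]
After op 10 (STO M1): stack=[empty] mem=[14,0,0,0]
After op 11 (push 18): stack=[18] mem=[14,0,0,0]
After op 12 (push 5): stack=[18,5] mem=[14,0,0,0]
After op 13 (pop): stack=[18] mem=[14,0,0,0]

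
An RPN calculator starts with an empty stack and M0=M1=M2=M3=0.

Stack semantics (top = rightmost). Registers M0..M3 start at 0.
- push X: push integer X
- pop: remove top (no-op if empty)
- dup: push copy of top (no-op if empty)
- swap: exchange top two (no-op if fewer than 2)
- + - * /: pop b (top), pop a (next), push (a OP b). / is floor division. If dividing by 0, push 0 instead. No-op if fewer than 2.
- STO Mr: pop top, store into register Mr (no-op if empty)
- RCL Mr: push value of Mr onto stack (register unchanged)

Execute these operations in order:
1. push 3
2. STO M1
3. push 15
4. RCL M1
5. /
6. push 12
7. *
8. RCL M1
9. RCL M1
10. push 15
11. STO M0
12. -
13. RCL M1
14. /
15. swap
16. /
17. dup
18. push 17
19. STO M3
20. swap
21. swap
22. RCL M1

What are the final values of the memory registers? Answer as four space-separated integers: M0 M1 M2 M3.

After op 1 (push 3): stack=[3] mem=[0,0,0,0]
After op 2 (STO M1): stack=[empty] mem=[0,3,0,0]
After op 3 (push 15): stack=[15] mem=[0,3,0,0]
After op 4 (RCL M1): stack=[15,3] mem=[0,3,0,0]
After op 5 (/): stack=[5] mem=[0,3,0,0]
After op 6 (push 12): stack=[5,12] mem=[0,3,0,0]
After op 7 (*): stack=[60] mem=[0,3,0,0]
After op 8 (RCL M1): stack=[60,3] mem=[0,3,0,0]
After op 9 (RCL M1): stack=[60,3,3] mem=[0,3,0,0]
After op 10 (push 15): stack=[60,3,3,15] mem=[0,3,0,0]
After op 11 (STO M0): stack=[60,3,3] mem=[15,3,0,0]
After op 12 (-): stack=[60,0] mem=[15,3,0,0]
After op 13 (RCL M1): stack=[60,0,3] mem=[15,3,0,0]
After op 14 (/): stack=[60,0] mem=[15,3,0,0]
After op 15 (swap): stack=[0,60] mem=[15,3,0,0]
After op 16 (/): stack=[0] mem=[15,3,0,0]
After op 17 (dup): stack=[0,0] mem=[15,3,0,0]
After op 18 (push 17): stack=[0,0,17] mem=[15,3,0,0]
After op 19 (STO M3): stack=[0,0] mem=[15,3,0,17]
After op 20 (swap): stack=[0,0] mem=[15,3,0,17]
After op 21 (swap): stack=[0,0] mem=[15,3,0,17]
After op 22 (RCL M1): stack=[0,0,3] mem=[15,3,0,17]

Answer: 15 3 0 17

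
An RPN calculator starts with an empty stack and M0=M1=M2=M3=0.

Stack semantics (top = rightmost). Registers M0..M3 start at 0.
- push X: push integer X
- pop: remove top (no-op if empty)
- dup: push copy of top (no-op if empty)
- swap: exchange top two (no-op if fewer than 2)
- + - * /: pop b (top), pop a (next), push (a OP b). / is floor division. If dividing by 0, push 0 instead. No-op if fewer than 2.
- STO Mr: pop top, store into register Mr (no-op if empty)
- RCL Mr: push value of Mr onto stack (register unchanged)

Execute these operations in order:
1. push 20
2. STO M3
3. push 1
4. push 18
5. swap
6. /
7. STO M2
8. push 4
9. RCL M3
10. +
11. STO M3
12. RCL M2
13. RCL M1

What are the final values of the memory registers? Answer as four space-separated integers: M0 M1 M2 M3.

After op 1 (push 20): stack=[20] mem=[0,0,0,0]
After op 2 (STO M3): stack=[empty] mem=[0,0,0,20]
After op 3 (push 1): stack=[1] mem=[0,0,0,20]
After op 4 (push 18): stack=[1,18] mem=[0,0,0,20]
After op 5 (swap): stack=[18,1] mem=[0,0,0,20]
After op 6 (/): stack=[18] mem=[0,0,0,20]
After op 7 (STO M2): stack=[empty] mem=[0,0,18,20]
After op 8 (push 4): stack=[4] mem=[0,0,18,20]
After op 9 (RCL M3): stack=[4,20] mem=[0,0,18,20]
After op 10 (+): stack=[24] mem=[0,0,18,20]
After op 11 (STO M3): stack=[empty] mem=[0,0,18,24]
After op 12 (RCL M2): stack=[18] mem=[0,0,18,24]
After op 13 (RCL M1): stack=[18,0] mem=[0,0,18,24]

Answer: 0 0 18 24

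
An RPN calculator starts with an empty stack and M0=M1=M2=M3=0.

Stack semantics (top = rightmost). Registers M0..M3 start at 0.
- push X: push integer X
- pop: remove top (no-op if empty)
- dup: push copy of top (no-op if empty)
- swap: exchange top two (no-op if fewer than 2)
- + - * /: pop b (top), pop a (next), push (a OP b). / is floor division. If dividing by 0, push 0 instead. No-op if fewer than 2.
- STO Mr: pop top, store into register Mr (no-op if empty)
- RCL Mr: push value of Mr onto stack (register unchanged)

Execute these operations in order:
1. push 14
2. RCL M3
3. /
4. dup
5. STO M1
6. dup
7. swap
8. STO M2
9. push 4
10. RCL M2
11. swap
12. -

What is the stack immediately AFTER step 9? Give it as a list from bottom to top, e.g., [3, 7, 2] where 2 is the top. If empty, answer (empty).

After op 1 (push 14): stack=[14] mem=[0,0,0,0]
After op 2 (RCL M3): stack=[14,0] mem=[0,0,0,0]
After op 3 (/): stack=[0] mem=[0,0,0,0]
After op 4 (dup): stack=[0,0] mem=[0,0,0,0]
After op 5 (STO M1): stack=[0] mem=[0,0,0,0]
After op 6 (dup): stack=[0,0] mem=[0,0,0,0]
After op 7 (swap): stack=[0,0] mem=[0,0,0,0]
After op 8 (STO M2): stack=[0] mem=[0,0,0,0]
After op 9 (push 4): stack=[0,4] mem=[0,0,0,0]

[0, 4]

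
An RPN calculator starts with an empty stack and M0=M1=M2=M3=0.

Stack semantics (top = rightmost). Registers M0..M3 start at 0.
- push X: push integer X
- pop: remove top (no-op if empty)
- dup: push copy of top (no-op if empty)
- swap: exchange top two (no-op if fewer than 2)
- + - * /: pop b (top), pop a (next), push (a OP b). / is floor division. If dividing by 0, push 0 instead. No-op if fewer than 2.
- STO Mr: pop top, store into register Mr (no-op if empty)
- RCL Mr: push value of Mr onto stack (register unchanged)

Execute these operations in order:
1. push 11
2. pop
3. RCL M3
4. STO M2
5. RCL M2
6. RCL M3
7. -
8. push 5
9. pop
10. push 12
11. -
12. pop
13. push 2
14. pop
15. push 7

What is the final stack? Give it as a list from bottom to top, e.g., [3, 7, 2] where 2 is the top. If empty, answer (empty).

After op 1 (push 11): stack=[11] mem=[0,0,0,0]
After op 2 (pop): stack=[empty] mem=[0,0,0,0]
After op 3 (RCL M3): stack=[0] mem=[0,0,0,0]
After op 4 (STO M2): stack=[empty] mem=[0,0,0,0]
After op 5 (RCL M2): stack=[0] mem=[0,0,0,0]
After op 6 (RCL M3): stack=[0,0] mem=[0,0,0,0]
After op 7 (-): stack=[0] mem=[0,0,0,0]
After op 8 (push 5): stack=[0,5] mem=[0,0,0,0]
After op 9 (pop): stack=[0] mem=[0,0,0,0]
After op 10 (push 12): stack=[0,12] mem=[0,0,0,0]
After op 11 (-): stack=[-12] mem=[0,0,0,0]
After op 12 (pop): stack=[empty] mem=[0,0,0,0]
After op 13 (push 2): stack=[2] mem=[0,0,0,0]
After op 14 (pop): stack=[empty] mem=[0,0,0,0]
After op 15 (push 7): stack=[7] mem=[0,0,0,0]

Answer: [7]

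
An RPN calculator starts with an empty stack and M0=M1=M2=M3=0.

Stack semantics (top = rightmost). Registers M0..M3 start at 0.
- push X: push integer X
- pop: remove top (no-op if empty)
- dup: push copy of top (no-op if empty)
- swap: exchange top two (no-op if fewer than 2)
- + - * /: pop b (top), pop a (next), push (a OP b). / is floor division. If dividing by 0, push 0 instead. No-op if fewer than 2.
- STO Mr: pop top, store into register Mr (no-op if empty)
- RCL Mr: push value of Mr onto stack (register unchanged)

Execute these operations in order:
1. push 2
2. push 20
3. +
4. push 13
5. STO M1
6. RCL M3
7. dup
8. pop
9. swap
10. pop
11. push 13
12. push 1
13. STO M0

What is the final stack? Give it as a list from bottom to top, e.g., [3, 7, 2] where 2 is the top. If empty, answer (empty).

Answer: [0, 13]

Derivation:
After op 1 (push 2): stack=[2] mem=[0,0,0,0]
After op 2 (push 20): stack=[2,20] mem=[0,0,0,0]
After op 3 (+): stack=[22] mem=[0,0,0,0]
After op 4 (push 13): stack=[22,13] mem=[0,0,0,0]
After op 5 (STO M1): stack=[22] mem=[0,13,0,0]
After op 6 (RCL M3): stack=[22,0] mem=[0,13,0,0]
After op 7 (dup): stack=[22,0,0] mem=[0,13,0,0]
After op 8 (pop): stack=[22,0] mem=[0,13,0,0]
After op 9 (swap): stack=[0,22] mem=[0,13,0,0]
After op 10 (pop): stack=[0] mem=[0,13,0,0]
After op 11 (push 13): stack=[0,13] mem=[0,13,0,0]
After op 12 (push 1): stack=[0,13,1] mem=[0,13,0,0]
After op 13 (STO M0): stack=[0,13] mem=[1,13,0,0]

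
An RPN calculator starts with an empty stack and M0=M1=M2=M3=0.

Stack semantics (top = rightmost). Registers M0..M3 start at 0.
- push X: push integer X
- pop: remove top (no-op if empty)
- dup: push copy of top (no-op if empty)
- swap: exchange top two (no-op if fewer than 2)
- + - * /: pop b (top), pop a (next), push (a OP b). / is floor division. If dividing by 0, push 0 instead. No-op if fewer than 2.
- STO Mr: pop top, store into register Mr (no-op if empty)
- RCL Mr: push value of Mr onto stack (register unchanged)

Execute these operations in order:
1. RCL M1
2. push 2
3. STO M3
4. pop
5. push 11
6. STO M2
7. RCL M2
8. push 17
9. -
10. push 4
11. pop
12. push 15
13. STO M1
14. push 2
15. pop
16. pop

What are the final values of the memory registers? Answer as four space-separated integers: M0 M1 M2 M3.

After op 1 (RCL M1): stack=[0] mem=[0,0,0,0]
After op 2 (push 2): stack=[0,2] mem=[0,0,0,0]
After op 3 (STO M3): stack=[0] mem=[0,0,0,2]
After op 4 (pop): stack=[empty] mem=[0,0,0,2]
After op 5 (push 11): stack=[11] mem=[0,0,0,2]
After op 6 (STO M2): stack=[empty] mem=[0,0,11,2]
After op 7 (RCL M2): stack=[11] mem=[0,0,11,2]
After op 8 (push 17): stack=[11,17] mem=[0,0,11,2]
After op 9 (-): stack=[-6] mem=[0,0,11,2]
After op 10 (push 4): stack=[-6,4] mem=[0,0,11,2]
After op 11 (pop): stack=[-6] mem=[0,0,11,2]
After op 12 (push 15): stack=[-6,15] mem=[0,0,11,2]
After op 13 (STO M1): stack=[-6] mem=[0,15,11,2]
After op 14 (push 2): stack=[-6,2] mem=[0,15,11,2]
After op 15 (pop): stack=[-6] mem=[0,15,11,2]
After op 16 (pop): stack=[empty] mem=[0,15,11,2]

Answer: 0 15 11 2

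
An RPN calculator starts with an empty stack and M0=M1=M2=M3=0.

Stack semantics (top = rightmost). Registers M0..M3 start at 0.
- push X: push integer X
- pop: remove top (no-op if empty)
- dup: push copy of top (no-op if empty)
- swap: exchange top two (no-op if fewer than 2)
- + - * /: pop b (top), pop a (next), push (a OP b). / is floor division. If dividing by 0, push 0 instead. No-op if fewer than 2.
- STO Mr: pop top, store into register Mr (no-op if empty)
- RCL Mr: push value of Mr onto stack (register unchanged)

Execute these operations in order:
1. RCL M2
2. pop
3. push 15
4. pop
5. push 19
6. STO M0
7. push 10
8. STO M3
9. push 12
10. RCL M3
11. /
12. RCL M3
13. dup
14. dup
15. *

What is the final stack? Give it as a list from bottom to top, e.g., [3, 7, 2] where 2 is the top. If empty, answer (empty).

Answer: [1, 10, 100]

Derivation:
After op 1 (RCL M2): stack=[0] mem=[0,0,0,0]
After op 2 (pop): stack=[empty] mem=[0,0,0,0]
After op 3 (push 15): stack=[15] mem=[0,0,0,0]
After op 4 (pop): stack=[empty] mem=[0,0,0,0]
After op 5 (push 19): stack=[19] mem=[0,0,0,0]
After op 6 (STO M0): stack=[empty] mem=[19,0,0,0]
After op 7 (push 10): stack=[10] mem=[19,0,0,0]
After op 8 (STO M3): stack=[empty] mem=[19,0,0,10]
After op 9 (push 12): stack=[12] mem=[19,0,0,10]
After op 10 (RCL M3): stack=[12,10] mem=[19,0,0,10]
After op 11 (/): stack=[1] mem=[19,0,0,10]
After op 12 (RCL M3): stack=[1,10] mem=[19,0,0,10]
After op 13 (dup): stack=[1,10,10] mem=[19,0,0,10]
After op 14 (dup): stack=[1,10,10,10] mem=[19,0,0,10]
After op 15 (*): stack=[1,10,100] mem=[19,0,0,10]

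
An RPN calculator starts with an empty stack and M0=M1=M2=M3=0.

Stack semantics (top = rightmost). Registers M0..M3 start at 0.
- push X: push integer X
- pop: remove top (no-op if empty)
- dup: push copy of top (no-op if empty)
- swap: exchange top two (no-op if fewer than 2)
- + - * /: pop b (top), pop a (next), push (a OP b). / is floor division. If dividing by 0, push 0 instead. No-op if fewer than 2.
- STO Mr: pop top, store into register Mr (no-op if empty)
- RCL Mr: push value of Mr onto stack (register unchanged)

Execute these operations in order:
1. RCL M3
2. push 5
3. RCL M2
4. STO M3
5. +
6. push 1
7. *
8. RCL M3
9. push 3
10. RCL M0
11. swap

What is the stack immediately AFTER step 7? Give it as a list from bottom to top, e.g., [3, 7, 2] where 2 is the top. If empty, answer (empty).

After op 1 (RCL M3): stack=[0] mem=[0,0,0,0]
After op 2 (push 5): stack=[0,5] mem=[0,0,0,0]
After op 3 (RCL M2): stack=[0,5,0] mem=[0,0,0,0]
After op 4 (STO M3): stack=[0,5] mem=[0,0,0,0]
After op 5 (+): stack=[5] mem=[0,0,0,0]
After op 6 (push 1): stack=[5,1] mem=[0,0,0,0]
After op 7 (*): stack=[5] mem=[0,0,0,0]

[5]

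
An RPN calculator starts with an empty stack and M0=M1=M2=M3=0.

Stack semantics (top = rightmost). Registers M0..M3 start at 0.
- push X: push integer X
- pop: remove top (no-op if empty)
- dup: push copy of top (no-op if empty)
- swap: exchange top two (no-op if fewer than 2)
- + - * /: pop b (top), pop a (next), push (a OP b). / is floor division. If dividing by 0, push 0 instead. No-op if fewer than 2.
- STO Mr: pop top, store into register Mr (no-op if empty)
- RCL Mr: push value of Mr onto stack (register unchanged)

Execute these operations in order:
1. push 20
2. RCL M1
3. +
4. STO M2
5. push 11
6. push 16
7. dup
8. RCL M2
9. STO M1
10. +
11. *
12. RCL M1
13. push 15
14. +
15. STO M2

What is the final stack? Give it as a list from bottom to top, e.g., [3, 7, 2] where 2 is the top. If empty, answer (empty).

After op 1 (push 20): stack=[20] mem=[0,0,0,0]
After op 2 (RCL M1): stack=[20,0] mem=[0,0,0,0]
After op 3 (+): stack=[20] mem=[0,0,0,0]
After op 4 (STO M2): stack=[empty] mem=[0,0,20,0]
After op 5 (push 11): stack=[11] mem=[0,0,20,0]
After op 6 (push 16): stack=[11,16] mem=[0,0,20,0]
After op 7 (dup): stack=[11,16,16] mem=[0,0,20,0]
After op 8 (RCL M2): stack=[11,16,16,20] mem=[0,0,20,0]
After op 9 (STO M1): stack=[11,16,16] mem=[0,20,20,0]
After op 10 (+): stack=[11,32] mem=[0,20,20,0]
After op 11 (*): stack=[352] mem=[0,20,20,0]
After op 12 (RCL M1): stack=[352,20] mem=[0,20,20,0]
After op 13 (push 15): stack=[352,20,15] mem=[0,20,20,0]
After op 14 (+): stack=[352,35] mem=[0,20,20,0]
After op 15 (STO M2): stack=[352] mem=[0,20,35,0]

Answer: [352]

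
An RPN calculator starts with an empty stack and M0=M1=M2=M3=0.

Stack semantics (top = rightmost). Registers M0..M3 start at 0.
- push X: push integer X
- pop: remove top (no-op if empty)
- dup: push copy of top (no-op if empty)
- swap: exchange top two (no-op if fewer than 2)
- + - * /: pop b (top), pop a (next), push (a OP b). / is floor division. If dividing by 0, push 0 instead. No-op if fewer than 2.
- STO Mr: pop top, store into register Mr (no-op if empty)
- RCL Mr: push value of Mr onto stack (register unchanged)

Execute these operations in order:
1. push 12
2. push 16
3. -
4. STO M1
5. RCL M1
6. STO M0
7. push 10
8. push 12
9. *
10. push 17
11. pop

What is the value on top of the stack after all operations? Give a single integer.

Answer: 120

Derivation:
After op 1 (push 12): stack=[12] mem=[0,0,0,0]
After op 2 (push 16): stack=[12,16] mem=[0,0,0,0]
After op 3 (-): stack=[-4] mem=[0,0,0,0]
After op 4 (STO M1): stack=[empty] mem=[0,-4,0,0]
After op 5 (RCL M1): stack=[-4] mem=[0,-4,0,0]
After op 6 (STO M0): stack=[empty] mem=[-4,-4,0,0]
After op 7 (push 10): stack=[10] mem=[-4,-4,0,0]
After op 8 (push 12): stack=[10,12] mem=[-4,-4,0,0]
After op 9 (*): stack=[120] mem=[-4,-4,0,0]
After op 10 (push 17): stack=[120,17] mem=[-4,-4,0,0]
After op 11 (pop): stack=[120] mem=[-4,-4,0,0]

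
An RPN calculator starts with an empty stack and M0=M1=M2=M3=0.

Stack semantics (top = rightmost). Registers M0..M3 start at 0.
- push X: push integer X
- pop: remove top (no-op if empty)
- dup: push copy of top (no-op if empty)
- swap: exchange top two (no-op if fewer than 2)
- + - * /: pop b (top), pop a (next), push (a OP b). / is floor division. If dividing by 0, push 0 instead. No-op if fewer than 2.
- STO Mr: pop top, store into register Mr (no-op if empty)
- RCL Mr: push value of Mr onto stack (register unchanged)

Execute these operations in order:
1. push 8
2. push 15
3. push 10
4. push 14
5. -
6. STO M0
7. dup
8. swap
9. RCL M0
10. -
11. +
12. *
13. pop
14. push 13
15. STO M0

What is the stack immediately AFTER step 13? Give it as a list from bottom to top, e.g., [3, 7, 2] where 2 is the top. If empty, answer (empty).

After op 1 (push 8): stack=[8] mem=[0,0,0,0]
After op 2 (push 15): stack=[8,15] mem=[0,0,0,0]
After op 3 (push 10): stack=[8,15,10] mem=[0,0,0,0]
After op 4 (push 14): stack=[8,15,10,14] mem=[0,0,0,0]
After op 5 (-): stack=[8,15,-4] mem=[0,0,0,0]
After op 6 (STO M0): stack=[8,15] mem=[-4,0,0,0]
After op 7 (dup): stack=[8,15,15] mem=[-4,0,0,0]
After op 8 (swap): stack=[8,15,15] mem=[-4,0,0,0]
After op 9 (RCL M0): stack=[8,15,15,-4] mem=[-4,0,0,0]
After op 10 (-): stack=[8,15,19] mem=[-4,0,0,0]
After op 11 (+): stack=[8,34] mem=[-4,0,0,0]
After op 12 (*): stack=[272] mem=[-4,0,0,0]
After op 13 (pop): stack=[empty] mem=[-4,0,0,0]

(empty)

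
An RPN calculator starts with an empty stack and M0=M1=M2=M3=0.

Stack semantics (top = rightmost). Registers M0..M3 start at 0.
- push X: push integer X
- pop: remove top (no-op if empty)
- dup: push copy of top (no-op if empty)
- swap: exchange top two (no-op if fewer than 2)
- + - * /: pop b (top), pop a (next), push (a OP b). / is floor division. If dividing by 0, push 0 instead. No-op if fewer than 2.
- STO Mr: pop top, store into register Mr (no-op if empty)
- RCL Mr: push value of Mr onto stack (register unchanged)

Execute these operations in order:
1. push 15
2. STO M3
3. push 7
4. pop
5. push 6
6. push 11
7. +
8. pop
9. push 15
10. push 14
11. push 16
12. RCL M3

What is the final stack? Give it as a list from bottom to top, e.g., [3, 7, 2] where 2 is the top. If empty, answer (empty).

After op 1 (push 15): stack=[15] mem=[0,0,0,0]
After op 2 (STO M3): stack=[empty] mem=[0,0,0,15]
After op 3 (push 7): stack=[7] mem=[0,0,0,15]
After op 4 (pop): stack=[empty] mem=[0,0,0,15]
After op 5 (push 6): stack=[6] mem=[0,0,0,15]
After op 6 (push 11): stack=[6,11] mem=[0,0,0,15]
After op 7 (+): stack=[17] mem=[0,0,0,15]
After op 8 (pop): stack=[empty] mem=[0,0,0,15]
After op 9 (push 15): stack=[15] mem=[0,0,0,15]
After op 10 (push 14): stack=[15,14] mem=[0,0,0,15]
After op 11 (push 16): stack=[15,14,16] mem=[0,0,0,15]
After op 12 (RCL M3): stack=[15,14,16,15] mem=[0,0,0,15]

Answer: [15, 14, 16, 15]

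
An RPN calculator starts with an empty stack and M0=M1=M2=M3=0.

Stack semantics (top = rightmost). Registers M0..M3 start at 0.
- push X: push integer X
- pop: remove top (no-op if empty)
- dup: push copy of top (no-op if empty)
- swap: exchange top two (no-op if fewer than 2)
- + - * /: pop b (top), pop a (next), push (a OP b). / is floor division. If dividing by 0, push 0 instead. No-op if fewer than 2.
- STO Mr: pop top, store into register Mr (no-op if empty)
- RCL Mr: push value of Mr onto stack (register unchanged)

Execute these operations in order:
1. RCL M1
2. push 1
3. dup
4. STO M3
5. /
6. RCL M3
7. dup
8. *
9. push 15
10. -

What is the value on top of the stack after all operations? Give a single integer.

Answer: -14

Derivation:
After op 1 (RCL M1): stack=[0] mem=[0,0,0,0]
After op 2 (push 1): stack=[0,1] mem=[0,0,0,0]
After op 3 (dup): stack=[0,1,1] mem=[0,0,0,0]
After op 4 (STO M3): stack=[0,1] mem=[0,0,0,1]
After op 5 (/): stack=[0] mem=[0,0,0,1]
After op 6 (RCL M3): stack=[0,1] mem=[0,0,0,1]
After op 7 (dup): stack=[0,1,1] mem=[0,0,0,1]
After op 8 (*): stack=[0,1] mem=[0,0,0,1]
After op 9 (push 15): stack=[0,1,15] mem=[0,0,0,1]
After op 10 (-): stack=[0,-14] mem=[0,0,0,1]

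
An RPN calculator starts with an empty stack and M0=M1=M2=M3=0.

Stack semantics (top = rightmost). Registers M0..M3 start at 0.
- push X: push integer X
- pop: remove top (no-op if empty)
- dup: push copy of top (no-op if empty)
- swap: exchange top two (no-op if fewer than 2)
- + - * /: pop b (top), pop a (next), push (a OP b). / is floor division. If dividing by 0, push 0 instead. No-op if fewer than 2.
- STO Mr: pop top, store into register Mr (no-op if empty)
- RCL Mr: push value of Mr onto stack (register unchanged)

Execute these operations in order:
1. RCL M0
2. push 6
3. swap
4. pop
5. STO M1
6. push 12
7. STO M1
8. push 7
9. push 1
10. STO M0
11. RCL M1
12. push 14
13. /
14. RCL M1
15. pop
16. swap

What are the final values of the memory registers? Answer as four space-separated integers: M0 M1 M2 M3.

After op 1 (RCL M0): stack=[0] mem=[0,0,0,0]
After op 2 (push 6): stack=[0,6] mem=[0,0,0,0]
After op 3 (swap): stack=[6,0] mem=[0,0,0,0]
After op 4 (pop): stack=[6] mem=[0,0,0,0]
After op 5 (STO M1): stack=[empty] mem=[0,6,0,0]
After op 6 (push 12): stack=[12] mem=[0,6,0,0]
After op 7 (STO M1): stack=[empty] mem=[0,12,0,0]
After op 8 (push 7): stack=[7] mem=[0,12,0,0]
After op 9 (push 1): stack=[7,1] mem=[0,12,0,0]
After op 10 (STO M0): stack=[7] mem=[1,12,0,0]
After op 11 (RCL M1): stack=[7,12] mem=[1,12,0,0]
After op 12 (push 14): stack=[7,12,14] mem=[1,12,0,0]
After op 13 (/): stack=[7,0] mem=[1,12,0,0]
After op 14 (RCL M1): stack=[7,0,12] mem=[1,12,0,0]
After op 15 (pop): stack=[7,0] mem=[1,12,0,0]
After op 16 (swap): stack=[0,7] mem=[1,12,0,0]

Answer: 1 12 0 0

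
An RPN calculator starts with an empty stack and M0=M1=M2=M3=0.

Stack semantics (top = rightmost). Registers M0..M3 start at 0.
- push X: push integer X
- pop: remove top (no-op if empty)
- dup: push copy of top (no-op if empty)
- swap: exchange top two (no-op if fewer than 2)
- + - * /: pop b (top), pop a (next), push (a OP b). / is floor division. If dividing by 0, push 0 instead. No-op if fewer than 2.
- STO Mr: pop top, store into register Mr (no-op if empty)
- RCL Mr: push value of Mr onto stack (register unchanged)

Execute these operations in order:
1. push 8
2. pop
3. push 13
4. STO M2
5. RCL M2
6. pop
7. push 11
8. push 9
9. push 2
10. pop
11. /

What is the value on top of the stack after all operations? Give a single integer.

After op 1 (push 8): stack=[8] mem=[0,0,0,0]
After op 2 (pop): stack=[empty] mem=[0,0,0,0]
After op 3 (push 13): stack=[13] mem=[0,0,0,0]
After op 4 (STO M2): stack=[empty] mem=[0,0,13,0]
After op 5 (RCL M2): stack=[13] mem=[0,0,13,0]
After op 6 (pop): stack=[empty] mem=[0,0,13,0]
After op 7 (push 11): stack=[11] mem=[0,0,13,0]
After op 8 (push 9): stack=[11,9] mem=[0,0,13,0]
After op 9 (push 2): stack=[11,9,2] mem=[0,0,13,0]
After op 10 (pop): stack=[11,9] mem=[0,0,13,0]
After op 11 (/): stack=[1] mem=[0,0,13,0]

Answer: 1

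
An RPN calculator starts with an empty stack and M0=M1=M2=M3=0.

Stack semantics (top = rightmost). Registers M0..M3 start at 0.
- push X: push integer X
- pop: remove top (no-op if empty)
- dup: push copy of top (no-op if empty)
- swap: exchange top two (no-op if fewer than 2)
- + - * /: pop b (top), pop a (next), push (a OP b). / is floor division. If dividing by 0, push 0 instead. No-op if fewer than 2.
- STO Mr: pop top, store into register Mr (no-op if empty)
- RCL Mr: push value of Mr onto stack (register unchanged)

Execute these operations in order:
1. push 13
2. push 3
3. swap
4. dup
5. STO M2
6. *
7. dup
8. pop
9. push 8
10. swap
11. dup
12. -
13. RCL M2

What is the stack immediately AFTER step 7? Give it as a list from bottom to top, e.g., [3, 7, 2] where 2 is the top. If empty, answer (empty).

After op 1 (push 13): stack=[13] mem=[0,0,0,0]
After op 2 (push 3): stack=[13,3] mem=[0,0,0,0]
After op 3 (swap): stack=[3,13] mem=[0,0,0,0]
After op 4 (dup): stack=[3,13,13] mem=[0,0,0,0]
After op 5 (STO M2): stack=[3,13] mem=[0,0,13,0]
After op 6 (*): stack=[39] mem=[0,0,13,0]
After op 7 (dup): stack=[39,39] mem=[0,0,13,0]

[39, 39]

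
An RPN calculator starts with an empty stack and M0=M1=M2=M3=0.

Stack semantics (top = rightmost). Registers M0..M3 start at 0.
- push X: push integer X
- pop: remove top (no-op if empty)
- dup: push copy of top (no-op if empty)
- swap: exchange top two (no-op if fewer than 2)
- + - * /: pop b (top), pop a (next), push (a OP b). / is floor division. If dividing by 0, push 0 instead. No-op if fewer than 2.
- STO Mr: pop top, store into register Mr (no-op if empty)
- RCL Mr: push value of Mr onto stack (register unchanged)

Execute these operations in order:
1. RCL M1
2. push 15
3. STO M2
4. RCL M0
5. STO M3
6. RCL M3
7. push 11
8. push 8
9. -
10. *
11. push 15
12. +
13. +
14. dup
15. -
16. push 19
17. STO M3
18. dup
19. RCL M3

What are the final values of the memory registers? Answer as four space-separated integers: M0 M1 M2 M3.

Answer: 0 0 15 19

Derivation:
After op 1 (RCL M1): stack=[0] mem=[0,0,0,0]
After op 2 (push 15): stack=[0,15] mem=[0,0,0,0]
After op 3 (STO M2): stack=[0] mem=[0,0,15,0]
After op 4 (RCL M0): stack=[0,0] mem=[0,0,15,0]
After op 5 (STO M3): stack=[0] mem=[0,0,15,0]
After op 6 (RCL M3): stack=[0,0] mem=[0,0,15,0]
After op 7 (push 11): stack=[0,0,11] mem=[0,0,15,0]
After op 8 (push 8): stack=[0,0,11,8] mem=[0,0,15,0]
After op 9 (-): stack=[0,0,3] mem=[0,0,15,0]
After op 10 (*): stack=[0,0] mem=[0,0,15,0]
After op 11 (push 15): stack=[0,0,15] mem=[0,0,15,0]
After op 12 (+): stack=[0,15] mem=[0,0,15,0]
After op 13 (+): stack=[15] mem=[0,0,15,0]
After op 14 (dup): stack=[15,15] mem=[0,0,15,0]
After op 15 (-): stack=[0] mem=[0,0,15,0]
After op 16 (push 19): stack=[0,19] mem=[0,0,15,0]
After op 17 (STO M3): stack=[0] mem=[0,0,15,19]
After op 18 (dup): stack=[0,0] mem=[0,0,15,19]
After op 19 (RCL M3): stack=[0,0,19] mem=[0,0,15,19]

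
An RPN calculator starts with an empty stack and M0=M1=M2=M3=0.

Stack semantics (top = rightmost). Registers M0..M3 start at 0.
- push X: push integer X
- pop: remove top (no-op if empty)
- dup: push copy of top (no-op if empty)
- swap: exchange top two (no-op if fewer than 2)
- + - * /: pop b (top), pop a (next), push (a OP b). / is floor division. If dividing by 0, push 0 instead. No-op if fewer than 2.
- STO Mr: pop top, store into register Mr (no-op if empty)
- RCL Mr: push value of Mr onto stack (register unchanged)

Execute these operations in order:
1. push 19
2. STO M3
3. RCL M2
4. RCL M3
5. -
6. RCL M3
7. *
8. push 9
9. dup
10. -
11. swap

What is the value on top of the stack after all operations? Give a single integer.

After op 1 (push 19): stack=[19] mem=[0,0,0,0]
After op 2 (STO M3): stack=[empty] mem=[0,0,0,19]
After op 3 (RCL M2): stack=[0] mem=[0,0,0,19]
After op 4 (RCL M3): stack=[0,19] mem=[0,0,0,19]
After op 5 (-): stack=[-19] mem=[0,0,0,19]
After op 6 (RCL M3): stack=[-19,19] mem=[0,0,0,19]
After op 7 (*): stack=[-361] mem=[0,0,0,19]
After op 8 (push 9): stack=[-361,9] mem=[0,0,0,19]
After op 9 (dup): stack=[-361,9,9] mem=[0,0,0,19]
After op 10 (-): stack=[-361,0] mem=[0,0,0,19]
After op 11 (swap): stack=[0,-361] mem=[0,0,0,19]

Answer: -361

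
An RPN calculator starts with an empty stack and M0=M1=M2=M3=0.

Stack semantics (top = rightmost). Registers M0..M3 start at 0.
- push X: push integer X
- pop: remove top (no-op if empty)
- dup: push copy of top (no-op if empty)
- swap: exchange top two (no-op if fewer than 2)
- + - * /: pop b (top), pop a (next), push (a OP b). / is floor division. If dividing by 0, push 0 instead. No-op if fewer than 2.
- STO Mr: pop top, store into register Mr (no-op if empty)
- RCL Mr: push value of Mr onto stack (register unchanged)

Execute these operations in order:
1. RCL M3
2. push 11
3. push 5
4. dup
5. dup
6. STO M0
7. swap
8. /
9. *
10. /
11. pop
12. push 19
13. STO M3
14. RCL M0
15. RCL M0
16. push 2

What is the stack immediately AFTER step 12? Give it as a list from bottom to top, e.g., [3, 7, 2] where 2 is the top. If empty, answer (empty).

After op 1 (RCL M3): stack=[0] mem=[0,0,0,0]
After op 2 (push 11): stack=[0,11] mem=[0,0,0,0]
After op 3 (push 5): stack=[0,11,5] mem=[0,0,0,0]
After op 4 (dup): stack=[0,11,5,5] mem=[0,0,0,0]
After op 5 (dup): stack=[0,11,5,5,5] mem=[0,0,0,0]
After op 6 (STO M0): stack=[0,11,5,5] mem=[5,0,0,0]
After op 7 (swap): stack=[0,11,5,5] mem=[5,0,0,0]
After op 8 (/): stack=[0,11,1] mem=[5,0,0,0]
After op 9 (*): stack=[0,11] mem=[5,0,0,0]
After op 10 (/): stack=[0] mem=[5,0,0,0]
After op 11 (pop): stack=[empty] mem=[5,0,0,0]
After op 12 (push 19): stack=[19] mem=[5,0,0,0]

[19]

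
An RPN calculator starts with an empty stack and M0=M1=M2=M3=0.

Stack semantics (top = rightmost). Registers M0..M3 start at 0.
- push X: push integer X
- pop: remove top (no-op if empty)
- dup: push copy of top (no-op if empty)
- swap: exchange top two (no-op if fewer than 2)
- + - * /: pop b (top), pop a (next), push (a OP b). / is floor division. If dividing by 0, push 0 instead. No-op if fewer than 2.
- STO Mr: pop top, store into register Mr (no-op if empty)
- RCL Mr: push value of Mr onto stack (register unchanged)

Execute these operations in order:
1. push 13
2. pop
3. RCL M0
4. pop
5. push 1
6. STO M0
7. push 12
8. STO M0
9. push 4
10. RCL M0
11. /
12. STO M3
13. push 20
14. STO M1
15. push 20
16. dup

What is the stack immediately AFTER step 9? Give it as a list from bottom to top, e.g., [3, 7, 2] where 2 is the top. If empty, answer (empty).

After op 1 (push 13): stack=[13] mem=[0,0,0,0]
After op 2 (pop): stack=[empty] mem=[0,0,0,0]
After op 3 (RCL M0): stack=[0] mem=[0,0,0,0]
After op 4 (pop): stack=[empty] mem=[0,0,0,0]
After op 5 (push 1): stack=[1] mem=[0,0,0,0]
After op 6 (STO M0): stack=[empty] mem=[1,0,0,0]
After op 7 (push 12): stack=[12] mem=[1,0,0,0]
After op 8 (STO M0): stack=[empty] mem=[12,0,0,0]
After op 9 (push 4): stack=[4] mem=[12,0,0,0]

[4]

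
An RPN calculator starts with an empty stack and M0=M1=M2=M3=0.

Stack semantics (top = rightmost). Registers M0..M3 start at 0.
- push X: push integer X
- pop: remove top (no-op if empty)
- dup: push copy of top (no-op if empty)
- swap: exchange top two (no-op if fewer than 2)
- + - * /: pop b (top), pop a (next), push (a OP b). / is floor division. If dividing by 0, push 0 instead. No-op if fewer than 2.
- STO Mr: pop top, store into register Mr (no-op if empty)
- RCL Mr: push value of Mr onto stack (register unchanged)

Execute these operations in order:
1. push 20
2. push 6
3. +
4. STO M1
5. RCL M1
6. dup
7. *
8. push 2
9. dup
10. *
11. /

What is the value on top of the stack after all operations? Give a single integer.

After op 1 (push 20): stack=[20] mem=[0,0,0,0]
After op 2 (push 6): stack=[20,6] mem=[0,0,0,0]
After op 3 (+): stack=[26] mem=[0,0,0,0]
After op 4 (STO M1): stack=[empty] mem=[0,26,0,0]
After op 5 (RCL M1): stack=[26] mem=[0,26,0,0]
After op 6 (dup): stack=[26,26] mem=[0,26,0,0]
After op 7 (*): stack=[676] mem=[0,26,0,0]
After op 8 (push 2): stack=[676,2] mem=[0,26,0,0]
After op 9 (dup): stack=[676,2,2] mem=[0,26,0,0]
After op 10 (*): stack=[676,4] mem=[0,26,0,0]
After op 11 (/): stack=[169] mem=[0,26,0,0]

Answer: 169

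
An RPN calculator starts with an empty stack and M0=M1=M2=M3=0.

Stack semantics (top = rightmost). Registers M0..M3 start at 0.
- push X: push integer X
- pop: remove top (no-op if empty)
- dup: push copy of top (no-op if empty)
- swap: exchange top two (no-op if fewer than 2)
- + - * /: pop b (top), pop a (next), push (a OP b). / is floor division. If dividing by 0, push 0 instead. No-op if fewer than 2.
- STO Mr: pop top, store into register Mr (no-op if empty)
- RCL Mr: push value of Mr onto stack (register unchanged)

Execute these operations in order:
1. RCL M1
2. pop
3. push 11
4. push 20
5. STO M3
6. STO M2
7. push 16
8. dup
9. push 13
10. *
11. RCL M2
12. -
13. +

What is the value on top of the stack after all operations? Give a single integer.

After op 1 (RCL M1): stack=[0] mem=[0,0,0,0]
After op 2 (pop): stack=[empty] mem=[0,0,0,0]
After op 3 (push 11): stack=[11] mem=[0,0,0,0]
After op 4 (push 20): stack=[11,20] mem=[0,0,0,0]
After op 5 (STO M3): stack=[11] mem=[0,0,0,20]
After op 6 (STO M2): stack=[empty] mem=[0,0,11,20]
After op 7 (push 16): stack=[16] mem=[0,0,11,20]
After op 8 (dup): stack=[16,16] mem=[0,0,11,20]
After op 9 (push 13): stack=[16,16,13] mem=[0,0,11,20]
After op 10 (*): stack=[16,208] mem=[0,0,11,20]
After op 11 (RCL M2): stack=[16,208,11] mem=[0,0,11,20]
After op 12 (-): stack=[16,197] mem=[0,0,11,20]
After op 13 (+): stack=[213] mem=[0,0,11,20]

Answer: 213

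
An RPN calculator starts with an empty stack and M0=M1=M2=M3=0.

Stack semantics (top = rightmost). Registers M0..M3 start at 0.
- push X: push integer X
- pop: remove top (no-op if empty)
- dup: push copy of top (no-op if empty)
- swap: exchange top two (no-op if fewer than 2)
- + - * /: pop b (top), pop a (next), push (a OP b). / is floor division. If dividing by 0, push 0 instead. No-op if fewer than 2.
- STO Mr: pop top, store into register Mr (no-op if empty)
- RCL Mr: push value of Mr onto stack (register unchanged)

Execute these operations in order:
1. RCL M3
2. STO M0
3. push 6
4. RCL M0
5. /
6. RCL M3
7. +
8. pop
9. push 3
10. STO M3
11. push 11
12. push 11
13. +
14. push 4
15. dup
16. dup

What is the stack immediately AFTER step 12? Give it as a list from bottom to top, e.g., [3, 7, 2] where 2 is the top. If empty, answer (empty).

After op 1 (RCL M3): stack=[0] mem=[0,0,0,0]
After op 2 (STO M0): stack=[empty] mem=[0,0,0,0]
After op 3 (push 6): stack=[6] mem=[0,0,0,0]
After op 4 (RCL M0): stack=[6,0] mem=[0,0,0,0]
After op 5 (/): stack=[0] mem=[0,0,0,0]
After op 6 (RCL M3): stack=[0,0] mem=[0,0,0,0]
After op 7 (+): stack=[0] mem=[0,0,0,0]
After op 8 (pop): stack=[empty] mem=[0,0,0,0]
After op 9 (push 3): stack=[3] mem=[0,0,0,0]
After op 10 (STO M3): stack=[empty] mem=[0,0,0,3]
After op 11 (push 11): stack=[11] mem=[0,0,0,3]
After op 12 (push 11): stack=[11,11] mem=[0,0,0,3]

[11, 11]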